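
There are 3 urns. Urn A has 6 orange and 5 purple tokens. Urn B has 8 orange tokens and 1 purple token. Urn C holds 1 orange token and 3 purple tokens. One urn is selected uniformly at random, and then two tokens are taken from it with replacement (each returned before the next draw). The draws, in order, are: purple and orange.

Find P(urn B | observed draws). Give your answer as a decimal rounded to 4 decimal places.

For each hypothesis, P(data | H) works out to: P(data | urn A) = (5/11)(6/11) = 0.24793; P(data | urn B) = (1/9)(8/9) = 0.098765; P(data | urn C) = (3/4)(1/4) = 0.1875.
Multiplying each by its prior: 1/3 · 0.24793 = 0.082645, 1/3 · 0.098765 = 0.032922, 1/3 · 0.1875 = 0.0625; these sum to 0.17807.
Hence P(urn B | data) = (0.032922) / (0.17807) = 0.18488.

0.1849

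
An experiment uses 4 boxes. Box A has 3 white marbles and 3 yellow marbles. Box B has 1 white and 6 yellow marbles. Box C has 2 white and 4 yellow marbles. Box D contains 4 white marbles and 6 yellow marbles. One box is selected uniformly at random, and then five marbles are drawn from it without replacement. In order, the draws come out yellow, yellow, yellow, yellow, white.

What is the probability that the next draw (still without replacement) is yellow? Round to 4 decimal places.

0.6296

Under each hypothesis, the probability of the observed sequence is: P(data | box A) = (3/6)(2/5)(1/4)(0/3) = 0; P(data | box B) = (6/7)(5/6)(4/5)(3/4)(1/3) = 1/7; P(data | box C) = (4/6)(3/5)(2/4)(1/3)(2/2) = 1/15; P(data | box D) = (6/10)(5/9)(4/8)(3/7)(4/6) = 1/21.
Multiplying each by its prior: 1/4 · 0 = 0, 1/4 · 1/7 = 1/28, 1/4 · 1/15 = 1/60, 1/4 · 1/21 = 1/84; these sum to 9/140.
Normalising, the posterior is P(box A | data) = 0, P(box B | data) = 5/9, P(box C | data) = 7/27, P(box D | data) = 5/27.
So P(yellow next | data) = Σ P(yellow next | H) P(H | data) = (1)(5/9) + (0)(7/27) + (2/5)(5/27) = 17/27.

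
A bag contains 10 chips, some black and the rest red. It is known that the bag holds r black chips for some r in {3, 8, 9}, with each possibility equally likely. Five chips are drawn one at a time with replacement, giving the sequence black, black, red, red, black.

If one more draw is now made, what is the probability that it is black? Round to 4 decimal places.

Under each hypothesis, the probability of the observed sequence is: P(data | r = 3) = (3/10)(3/10)(7/10)(7/10)(3/10) = 0.01323; P(data | r = 8) = (8/10)(8/10)(2/10)(2/10)(8/10) = 0.02048; P(data | r = 9) = (9/10)(9/10)(1/10)(1/10)(9/10) = 0.00729.
Multiplying each by its prior: 1/3 · 0.01323 = 0.00441, 1/3 · 0.02048 = 0.0068267, 1/3 · 0.00729 = 0.00243; summing to 0.013667.
Dividing through by the total gives posterior P(r = 3 | data) = 0.32268, P(r = 8 | data) = 0.49951, P(r = 9 | data) = 0.1778.
The predictive probability is P(black next | data) = (3/10)(0.32268) + (4/5)(0.49951) + (9/10)(0.1778) = 0.65644.

0.6564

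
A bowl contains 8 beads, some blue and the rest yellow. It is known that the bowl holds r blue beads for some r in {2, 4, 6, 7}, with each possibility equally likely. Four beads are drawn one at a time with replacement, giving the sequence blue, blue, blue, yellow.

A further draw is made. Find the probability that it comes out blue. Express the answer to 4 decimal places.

0.7082

Compute the likelihood of the observed sequence for each case: P(data | r = 2) = (2/8)(2/8)(2/8)(6/8) = 0.011719; P(data | r = 4) = (4/8)(4/8)(4/8)(4/8) = 0.0625; P(data | r = 6) = (6/8)(6/8)(6/8)(2/8) = 0.10547; P(data | r = 7) = (7/8)(7/8)(7/8)(1/8) = 0.08374.
Weighting by the prior gives 1/4 · 0.011719 = 0.0029297, 1/4 · 0.0625 = 0.015625, 1/4 · 0.10547 = 0.026367, 1/4 · 0.08374 = 0.020935; with total 0.065857.
Dividing through by the total gives posterior P(r = 2 | data) = 0.044486, P(r = 4 | data) = 0.23726, P(r = 6 | data) = 0.40037, P(r = 7 | data) = 0.31789.
The predictive probability is P(blue next | data) = (1/4)(0.044486) + (1/2)(0.23726) + (3/4)(0.40037) + (7/8)(0.31789) = 0.70818.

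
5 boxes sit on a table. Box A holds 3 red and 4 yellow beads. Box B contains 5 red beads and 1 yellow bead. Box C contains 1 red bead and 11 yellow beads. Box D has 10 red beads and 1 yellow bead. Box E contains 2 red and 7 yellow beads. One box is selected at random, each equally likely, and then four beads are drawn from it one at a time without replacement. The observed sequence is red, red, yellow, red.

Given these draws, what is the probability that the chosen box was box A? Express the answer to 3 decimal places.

The likelihood of the observed sequence under each hypothesis: P(data | box A) = (3/7)(2/6)(4/5)(1/4) = 0.028571; P(data | box B) = (5/6)(4/5)(1/4)(3/3) = 0.16667; P(data | box C) = (1/12)(0/11) = 0; P(data | box D) = (10/11)(9/10)(1/9)(8/8) = 0.090909; P(data | box E) = (2/9)(1/8)(7/7)(0/6) = 0.
Weighting by the prior gives 1/5 · 0.028571 = 0.0057143, 1/5 · 0.16667 = 0.033333, 1/5 · 0 = 0, 1/5 · 0.090909 = 0.018182, 1/5 · 0 = 0; summing to 0.057229.
Hence P(box A | data) = (0.0057143) / (0.057229) = 0.099849.

0.100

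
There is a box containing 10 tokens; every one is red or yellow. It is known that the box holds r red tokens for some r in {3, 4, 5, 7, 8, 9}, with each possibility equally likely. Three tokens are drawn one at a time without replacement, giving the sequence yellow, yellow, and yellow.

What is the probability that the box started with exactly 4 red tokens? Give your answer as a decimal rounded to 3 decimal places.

The likelihood of the observed sequence under each hypothesis: P(data | r = 3) = (7/10)(6/9)(5/8) = 7/24; P(data | r = 4) = (6/10)(5/9)(4/8) = 1/6; P(data | r = 5) = (5/10)(4/9)(3/8) = 1/12; P(data | r = 7) = (3/10)(2/9)(1/8) = 1/120; P(data | r = 8) = (2/10)(1/9)(0/8) = 0; P(data | r = 9) = (1/10)(0/9) = 0.
Weighting by the prior gives 1/6 · 7/24 = 7/144, 1/6 · 1/6 = 1/36, 1/6 · 1/12 = 1/72, 1/6 · 1/120 = 1/720, 1/6 · 0 = 0, 1/6 · 0 = 0; summing to 11/120.
So P(r = 4 | data) = (1/36) / (11/120) = 10/33.

0.303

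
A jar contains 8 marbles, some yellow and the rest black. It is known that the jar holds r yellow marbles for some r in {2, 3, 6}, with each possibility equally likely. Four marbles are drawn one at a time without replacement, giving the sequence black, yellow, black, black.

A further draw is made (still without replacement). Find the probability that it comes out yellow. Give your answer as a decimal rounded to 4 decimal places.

The likelihood of the observed sequence under each hypothesis: P(data | r = 2) = (6/8)(2/7)(5/6)(4/5) = 1/7; P(data | r = 3) = (5/8)(3/7)(4/6)(3/5) = 3/28; P(data | r = 6) = (2/8)(6/7)(1/6)(0/5) = 0.
Multiplying each by its prior: 1/3 · 1/7 = 1/21, 1/3 · 3/28 = 1/28, 1/3 · 0 = 0; these sum to 1/12.
The posterior is then P(r = 2 | data) = 4/7, P(r = 3 | data) = 3/7, P(r = 6 | data) = 0.
The predictive probability is P(yellow next | data) = (1/4)(4/7) + (1/2)(3/7) = 5/14.

0.3571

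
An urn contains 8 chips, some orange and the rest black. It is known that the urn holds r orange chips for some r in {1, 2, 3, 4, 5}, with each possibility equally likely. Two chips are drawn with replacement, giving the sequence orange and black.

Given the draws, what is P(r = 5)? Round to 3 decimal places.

For each hypothesis, P(data | H) works out to: P(data | r = 1) = (1/8)(7/8) = 7/64; P(data | r = 2) = (2/8)(6/8) = 3/16; P(data | r = 3) = (3/8)(5/8) = 15/64; P(data | r = 4) = (4/8)(4/8) = 1/4; P(data | r = 5) = (5/8)(3/8) = 15/64.
Multiplying each by its prior: 1/5 · 7/64 = 7/320, 1/5 · 3/16 = 3/80, 1/5 · 15/64 = 3/64, 1/5 · 1/4 = 1/20, 1/5 · 15/64 = 3/64; with total 13/64.
By Bayes' rule, P(r = 5 | data) = (3/64) / (13/64) = 3/13.

0.231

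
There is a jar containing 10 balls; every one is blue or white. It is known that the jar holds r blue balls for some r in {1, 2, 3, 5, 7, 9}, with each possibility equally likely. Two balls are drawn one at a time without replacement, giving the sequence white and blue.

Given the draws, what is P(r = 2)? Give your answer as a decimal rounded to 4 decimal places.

Under each hypothesis, the probability of the observed sequence is: P(data | r = 1) = (9/10)(1/9) = 1/10; P(data | r = 2) = (8/10)(2/9) = 8/45; P(data | r = 3) = (7/10)(3/9) = 7/30; P(data | r = 5) = (5/10)(5/9) = 5/18; P(data | r = 7) = (3/10)(7/9) = 7/30; P(data | r = 9) = (1/10)(9/9) = 1/10.
The prior-weighted likelihoods are 1/6 · 1/10 = 1/60, 1/6 · 8/45 = 4/135, 1/6 · 7/30 = 7/180, 1/6 · 5/18 = 5/108, 1/6 · 7/30 = 7/180, 1/6 · 1/10 = 1/60; with total 101/540.
Therefore the posterior P(r = 2 | data) = (4/135) / (101/540) = 16/101.

0.1584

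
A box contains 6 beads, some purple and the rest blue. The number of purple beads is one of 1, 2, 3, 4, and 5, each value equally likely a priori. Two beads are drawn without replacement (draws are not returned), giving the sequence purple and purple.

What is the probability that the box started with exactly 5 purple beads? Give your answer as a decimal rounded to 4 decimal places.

0.5000

Under each hypothesis, the probability of the observed sequence is: P(data | r = 1) = (1/6)(0/5) = 0; P(data | r = 2) = (2/6)(1/5) = 1/15; P(data | r = 3) = (3/6)(2/5) = 1/5; P(data | r = 4) = (4/6)(3/5) = 2/5; P(data | r = 5) = (5/6)(4/5) = 2/3.
Weighting by the prior gives 1/5 · 0 = 0, 1/5 · 1/15 = 1/75, 1/5 · 1/5 = 1/25, 1/5 · 2/5 = 2/25, 1/5 · 2/3 = 2/15; these sum to 4/15.
Hence P(r = 5 | data) = (2/15) / (4/15) = 1/2.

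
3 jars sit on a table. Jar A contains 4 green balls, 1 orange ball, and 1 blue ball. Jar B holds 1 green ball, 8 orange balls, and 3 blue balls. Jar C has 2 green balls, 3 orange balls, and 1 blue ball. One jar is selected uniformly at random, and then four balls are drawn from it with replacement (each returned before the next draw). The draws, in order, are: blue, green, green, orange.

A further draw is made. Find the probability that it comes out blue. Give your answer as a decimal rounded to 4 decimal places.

For each hypothesis, P(data | H) works out to: P(data | jar A) = (1/6)(4/6)(4/6)(1/6) = 0.012346; P(data | jar B) = (3/12)(1/12)(1/12)(8/12) = 0.0011574; P(data | jar C) = (1/6)(2/6)(2/6)(3/6) = 0.0092593.
Multiplying each by its prior: 1/3 · 0.012346 = 0.0041152, 1/3 · 0.0011574 = 0.0003858, 1/3 · 0.0092593 = 0.0030864; with total 0.0075874.
Normalising, the posterior is P(jar A | data) = 0.54237, P(jar B | data) = 0.050847, P(jar C | data) = 0.40678.
So P(blue next | data) = Σ P(blue next | H) P(H | data) = (1/6)(0.54237) + (1/4)(0.050847) + (1/6)(0.40678) = 0.1709.

0.1709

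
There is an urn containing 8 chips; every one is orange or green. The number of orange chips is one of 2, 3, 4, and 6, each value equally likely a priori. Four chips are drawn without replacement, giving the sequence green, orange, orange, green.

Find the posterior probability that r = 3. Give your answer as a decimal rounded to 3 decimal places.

0.313

Compute the likelihood of the observed sequence for each case: P(data | r = 2) = (6/8)(2/7)(1/6)(5/5) = 1/28; P(data | r = 3) = (5/8)(3/7)(2/6)(4/5) = 1/14; P(data | r = 4) = (4/8)(4/7)(3/6)(3/5) = 3/35; P(data | r = 6) = (2/8)(6/7)(5/6)(1/5) = 1/28.
Weighting by the prior gives 1/4 · 1/28 = 1/112, 1/4 · 1/14 = 1/56, 1/4 · 3/35 = 3/140, 1/4 · 1/28 = 1/112; summing to 2/35.
By Bayes' rule, P(r = 3 | data) = (1/56) / (2/35) = 5/16.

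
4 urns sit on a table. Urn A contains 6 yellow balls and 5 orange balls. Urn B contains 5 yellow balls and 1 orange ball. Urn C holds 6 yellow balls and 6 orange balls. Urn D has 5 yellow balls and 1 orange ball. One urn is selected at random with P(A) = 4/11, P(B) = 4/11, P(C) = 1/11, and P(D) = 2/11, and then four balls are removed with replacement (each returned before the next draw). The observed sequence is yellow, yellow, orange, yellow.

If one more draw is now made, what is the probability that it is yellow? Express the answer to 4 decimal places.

Under each hypothesis, the probability of the observed sequence is: P(data | urn A) = (6/11)(6/11)(5/11)(6/11) = 0.073765; P(data | urn B) = (5/6)(5/6)(1/6)(5/6) = 0.096451; P(data | urn C) = (6/12)(6/12)(6/12)(6/12) = 0.0625; P(data | urn D) = (5/6)(5/6)(1/6)(5/6) = 0.096451.
The prior-weighted likelihoods are 4/11 · 0.073765 = 0.026824, 4/11 · 0.096451 = 0.035073, 1/11 · 0.0625 = 0.0056818, 2/11 · 0.096451 = 0.017536; these sum to 0.085115.
Dividing through by the total gives posterior P(urn A | data) = 0.31515, P(urn B | data) = 0.41207, P(urn C | data) = 0.066755, P(urn D | data) = 0.20603.
So P(yellow next | data) = Σ P(yellow next | H) P(H | data) = (6/11)(0.31515) + (5/6)(0.41207) + (1/2)(0.066755) + (5/6)(0.20603) = 0.72036.

0.7204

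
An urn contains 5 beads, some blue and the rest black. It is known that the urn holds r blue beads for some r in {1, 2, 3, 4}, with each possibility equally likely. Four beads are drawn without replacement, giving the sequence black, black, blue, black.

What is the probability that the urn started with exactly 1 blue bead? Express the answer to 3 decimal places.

For each hypothesis, P(data | H) works out to: P(data | r = 1) = (4/5)(3/4)(1/3)(2/2) = 1/5; P(data | r = 2) = (3/5)(2/4)(2/3)(1/2) = 1/10; P(data | r = 3) = (2/5)(1/4)(3/3)(0/2) = 0; P(data | r = 4) = (1/5)(0/4) = 0.
Weighting by the prior gives 1/4 · 1/5 = 1/20, 1/4 · 1/10 = 1/40, 1/4 · 0 = 0, 1/4 · 0 = 0; with total 3/40.
Therefore the posterior P(r = 1 | data) = (1/20) / (3/40) = 2/3.

0.667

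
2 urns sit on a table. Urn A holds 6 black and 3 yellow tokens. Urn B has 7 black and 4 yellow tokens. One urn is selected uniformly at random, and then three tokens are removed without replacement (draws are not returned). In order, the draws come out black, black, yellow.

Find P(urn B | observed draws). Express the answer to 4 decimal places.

The likelihood of the observed sequence under each hypothesis: P(data | urn A) = (6/9)(5/8)(3/7) = 0.17857; P(data | urn B) = (7/11)(6/10)(4/9) = 0.1697.
Weighting by the prior gives 1/2 · 0.17857 = 0.089286, 1/2 · 0.1697 = 0.084848; with total 0.17413.
Therefore the posterior P(urn B | data) = (0.084848) / (0.17413) = 0.48726.

0.4873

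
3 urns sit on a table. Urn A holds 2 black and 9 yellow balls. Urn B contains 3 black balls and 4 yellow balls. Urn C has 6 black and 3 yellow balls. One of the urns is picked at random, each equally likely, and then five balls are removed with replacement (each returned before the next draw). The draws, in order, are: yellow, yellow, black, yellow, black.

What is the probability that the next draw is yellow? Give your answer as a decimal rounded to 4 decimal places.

Under each hypothesis, the probability of the observed sequence is: P(data | urn A) = (9/11)(9/11)(2/11)(9/11)(2/11) = 0.018106; P(data | urn B) = (4/7)(4/7)(3/7)(4/7)(3/7) = 0.034271; P(data | urn C) = (3/9)(3/9)(6/9)(3/9)(6/9) = 0.016461.
Multiplying each by its prior: 1/3 · 0.018106 = 0.0060354, 1/3 · 0.034271 = 0.011424, 1/3 · 0.016461 = 0.005487; these sum to 0.022946.
Normalising, the posterior is P(urn A | data) = 0.26302, P(urn B | data) = 0.49785, P(urn C | data) = 0.23912.
So P(yellow next | data) = Σ P(yellow next | H) P(H | data) = (9/11)(0.26302) + (4/7)(0.49785) + (1/3)(0.23912) = 0.5794.

0.5794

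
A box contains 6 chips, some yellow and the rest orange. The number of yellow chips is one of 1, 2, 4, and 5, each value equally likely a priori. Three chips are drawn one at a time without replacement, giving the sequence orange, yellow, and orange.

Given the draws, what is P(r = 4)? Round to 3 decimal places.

0.154

For each hypothesis, P(data | H) works out to: P(data | r = 1) = (5/6)(1/5)(4/4) = 1/6; P(data | r = 2) = (4/6)(2/5)(3/4) = 1/5; P(data | r = 4) = (2/6)(4/5)(1/4) = 1/15; P(data | r = 5) = (1/6)(5/5)(0/4) = 0.
Multiplying each by its prior: 1/4 · 1/6 = 1/24, 1/4 · 1/5 = 1/20, 1/4 · 1/15 = 1/60, 1/4 · 0 = 0; summing to 13/120.
By Bayes' rule, P(r = 4 | data) = (1/60) / (13/120) = 2/13.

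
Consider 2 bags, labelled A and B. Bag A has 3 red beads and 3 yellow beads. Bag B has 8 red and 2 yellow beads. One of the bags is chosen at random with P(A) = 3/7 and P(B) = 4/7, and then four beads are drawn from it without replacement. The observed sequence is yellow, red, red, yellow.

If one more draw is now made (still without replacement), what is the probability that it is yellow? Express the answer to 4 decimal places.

0.3857

For each hypothesis, P(data | H) works out to: P(data | bag A) = (3/6)(3/5)(2/4)(2/3) = 1/10; P(data | bag B) = (2/10)(8/9)(7/8)(1/7) = 1/45.
Multiplying each by its prior: 3/7 · 1/10 = 3/70, 4/7 · 1/45 = 4/315; these sum to 1/18.
Dividing through by the total gives posterior P(bag A | data) = 27/35, P(bag B | data) = 8/35.
So P(yellow next | data) = Σ P(yellow next | H) P(H | data) = (1/2)(27/35) + (0)(8/35) = 27/70.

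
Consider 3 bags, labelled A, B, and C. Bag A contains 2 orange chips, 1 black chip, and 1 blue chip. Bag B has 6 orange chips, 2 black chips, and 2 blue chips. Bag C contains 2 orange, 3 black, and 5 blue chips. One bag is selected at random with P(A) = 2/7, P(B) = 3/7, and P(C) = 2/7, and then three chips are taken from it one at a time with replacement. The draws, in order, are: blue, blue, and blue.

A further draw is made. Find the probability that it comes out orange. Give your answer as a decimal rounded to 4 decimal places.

0.2622

The likelihood of the observed sequence under each hypothesis: P(data | bag A) = (1/4)(1/4)(1/4) = 0.015625; P(data | bag B) = (2/10)(2/10)(2/10) = 0.008; P(data | bag C) = (5/10)(5/10)(5/10) = 0.125.
Multiplying each by its prior: 2/7 · 0.015625 = 0.0044643, 3/7 · 0.008 = 0.0034286, 2/7 · 0.125 = 0.035714; with total 0.043607.
Dividing through by the total gives posterior P(bag A | data) = 0.10238, P(bag B | data) = 0.078624, P(bag C | data) = 0.819.
So P(orange next | data) = Σ P(orange next | H) P(H | data) = (1/2)(0.10238) + (3/5)(0.078624) + (1/5)(0.819) = 0.26216.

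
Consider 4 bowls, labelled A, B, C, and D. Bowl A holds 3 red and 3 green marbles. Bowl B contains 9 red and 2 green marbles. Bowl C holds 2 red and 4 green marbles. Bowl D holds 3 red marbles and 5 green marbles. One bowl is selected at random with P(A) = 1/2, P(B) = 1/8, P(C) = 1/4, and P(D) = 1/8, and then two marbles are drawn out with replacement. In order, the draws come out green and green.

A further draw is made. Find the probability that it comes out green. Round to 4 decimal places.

Compute the likelihood of the observed sequence for each case: P(data | bowl A) = (3/6)(3/6) = 0.25; P(data | bowl B) = (2/11)(2/11) = 0.033058; P(data | bowl C) = (4/6)(4/6) = 0.44444; P(data | bowl D) = (5/8)(5/8) = 0.39062.
Multiplying each by its prior: 1/2 · 0.25 = 0.125, 1/8 · 0.033058 = 0.0041322, 1/4 · 0.44444 = 0.11111, 1/8 · 0.39062 = 0.048828; with total 0.28907.
The posterior is then P(bowl A | data) = 0.43242, P(bowl B | data) = 0.014295, P(bowl C | data) = 0.38437, P(bowl D | data) = 0.16891.
So P(green next | data) = Σ P(green next | H) P(H | data) = (1/2)(0.43242) + (2/11)(0.014295) + (2/3)(0.38437) + (5/8)(0.16891) = 0.58063.

0.5806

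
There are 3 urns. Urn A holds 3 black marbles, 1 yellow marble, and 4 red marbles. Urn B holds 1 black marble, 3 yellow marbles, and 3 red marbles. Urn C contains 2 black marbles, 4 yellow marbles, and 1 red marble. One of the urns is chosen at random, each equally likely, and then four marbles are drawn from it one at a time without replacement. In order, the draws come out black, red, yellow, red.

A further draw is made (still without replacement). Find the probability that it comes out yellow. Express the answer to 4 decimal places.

0.3333

For each hypothesis, P(data | H) works out to: P(data | urn A) = (3/8)(4/7)(1/6)(3/5) = 3/140; P(data | urn B) = (1/7)(3/6)(3/5)(2/4) = 3/140; P(data | urn C) = (2/7)(1/6)(4/5)(0/4) = 0.
Multiplying each by its prior: 1/3 · 3/140 = 1/140, 1/3 · 3/140 = 1/140, 1/3 · 0 = 0; these sum to 1/70.
Normalising, the posterior is P(urn A | data) = 1/2, P(urn B | data) = 1/2, P(urn C | data) = 0.
So P(yellow next | data) = Σ P(yellow next | H) P(H | data) = (0)(1/2) + (2/3)(1/2) = 1/3.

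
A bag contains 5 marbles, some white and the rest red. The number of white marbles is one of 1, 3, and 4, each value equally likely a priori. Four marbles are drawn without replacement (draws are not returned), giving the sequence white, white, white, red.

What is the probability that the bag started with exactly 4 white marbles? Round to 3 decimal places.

Compute the likelihood of the observed sequence for each case: P(data | r = 1) = (1/5)(0/4) = 0; P(data | r = 3) = (3/5)(2/4)(1/3)(2/2) = 1/10; P(data | r = 4) = (4/5)(3/4)(2/3)(1/2) = 1/5.
Weighting by the prior gives 1/3 · 0 = 0, 1/3 · 1/10 = 1/30, 1/3 · 1/5 = 1/15; these sum to 1/10.
Hence P(r = 4 | data) = (1/15) / (1/10) = 2/3.

0.667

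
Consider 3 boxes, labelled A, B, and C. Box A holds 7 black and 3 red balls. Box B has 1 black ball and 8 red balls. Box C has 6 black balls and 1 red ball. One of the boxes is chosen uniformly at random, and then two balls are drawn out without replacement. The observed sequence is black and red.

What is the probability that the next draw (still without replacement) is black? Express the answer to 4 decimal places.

Compute the likelihood of the observed sequence for each case: P(data | box A) = (7/10)(3/9) = 0.23333; P(data | box B) = (1/9)(8/8) = 0.11111; P(data | box C) = (6/7)(1/6) = 0.14286.
The prior-weighted likelihoods are 1/3 · 0.23333 = 0.077778, 1/3 · 0.11111 = 0.037037, 1/3 · 0.14286 = 0.047619; with total 0.16243.
Normalising, the posterior is P(box A | data) = 0.47883, P(box B | data) = 0.22801, P(box C | data) = 0.29316.
Averaging over the posterior, P(black next | data) = (3/4)(0.47883) + (0)(0.22801) + (1)(0.29316) = 0.65228.

0.6523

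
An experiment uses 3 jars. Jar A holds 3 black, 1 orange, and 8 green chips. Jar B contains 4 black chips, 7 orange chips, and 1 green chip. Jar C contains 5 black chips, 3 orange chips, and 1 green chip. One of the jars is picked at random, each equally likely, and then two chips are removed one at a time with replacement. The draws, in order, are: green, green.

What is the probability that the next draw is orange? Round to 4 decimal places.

Under each hypothesis, the probability of the observed sequence is: P(data | jar A) = (8/12)(8/12) = 0.44444; P(data | jar B) = (1/12)(1/12) = 0.0069444; P(data | jar C) = (1/9)(1/9) = 0.012346.
The prior-weighted likelihoods are 1/3 · 0.44444 = 0.14815, 1/3 · 0.0069444 = 0.0023148, 1/3 · 0.012346 = 0.0041152; with total 0.15458.
The posterior is then P(jar A | data) = 0.9584, P(jar B | data) = 0.014975, P(jar C | data) = 0.026622.
So P(orange next | data) = Σ P(orange next | H) P(H | data) = (1/12)(0.9584) + (7/12)(0.014975) + (1/3)(0.026622) = 0.097476.

0.0975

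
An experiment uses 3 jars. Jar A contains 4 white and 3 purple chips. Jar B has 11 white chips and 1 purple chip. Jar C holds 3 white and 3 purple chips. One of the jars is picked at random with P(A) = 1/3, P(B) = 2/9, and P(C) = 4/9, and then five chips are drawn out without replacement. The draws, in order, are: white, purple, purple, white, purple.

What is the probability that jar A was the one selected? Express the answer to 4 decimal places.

Compute the likelihood of the observed sequence for each case: P(data | jar A) = (4/7)(3/6)(2/5)(3/4)(1/3) = 1/35; P(data | jar B) = (11/12)(1/11)(0/10) = 0; P(data | jar C) = (3/6)(3/5)(2/4)(2/3)(1/2) = 1/20.
Multiplying each by its prior: 1/3 · 1/35 = 1/105, 2/9 · 0 = 0, 4/9 · 1/20 = 1/45; summing to 2/63.
By Bayes' rule, P(jar A | data) = (1/105) / (2/63) = 3/10.

0.3000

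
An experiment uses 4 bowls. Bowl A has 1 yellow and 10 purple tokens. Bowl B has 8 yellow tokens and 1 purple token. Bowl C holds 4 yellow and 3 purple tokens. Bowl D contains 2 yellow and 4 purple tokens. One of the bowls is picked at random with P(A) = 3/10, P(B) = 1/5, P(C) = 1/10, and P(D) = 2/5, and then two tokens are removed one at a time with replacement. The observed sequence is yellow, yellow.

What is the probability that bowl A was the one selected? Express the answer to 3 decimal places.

0.010

The likelihood of the observed sequence under each hypothesis: P(data | bowl A) = (1/11)(1/11) = 0.0082645; P(data | bowl B) = (8/9)(8/9) = 0.79012; P(data | bowl C) = (4/7)(4/7) = 0.32653; P(data | bowl D) = (2/6)(2/6) = 0.11111.
Multiplying each by its prior: 3/10 · 0.0082645 = 0.0024793, 1/5 · 0.79012 = 0.15802, 1/10 · 0.32653 = 0.032653, 2/5 · 0.11111 = 0.044444; with total 0.2376.
So P(bowl A | data) = (0.0024793) / (0.2376) = 0.010435.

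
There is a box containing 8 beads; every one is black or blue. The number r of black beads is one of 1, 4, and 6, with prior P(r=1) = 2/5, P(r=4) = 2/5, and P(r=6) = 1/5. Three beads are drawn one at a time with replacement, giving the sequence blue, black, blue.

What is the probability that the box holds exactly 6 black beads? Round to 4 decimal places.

0.0960

Compute the likelihood of the observed sequence for each case: P(data | r = 1) = (7/8)(1/8)(7/8) = 0.095703; P(data | r = 4) = (4/8)(4/8)(4/8) = 0.125; P(data | r = 6) = (2/8)(6/8)(2/8) = 0.046875.
Multiplying each by its prior: 2/5 · 0.095703 = 0.038281, 2/5 · 0.125 = 0.05, 1/5 · 0.046875 = 0.009375; summing to 0.097656.
By Bayes' rule, P(r = 6 | data) = (0.009375) / (0.097656) = 0.096.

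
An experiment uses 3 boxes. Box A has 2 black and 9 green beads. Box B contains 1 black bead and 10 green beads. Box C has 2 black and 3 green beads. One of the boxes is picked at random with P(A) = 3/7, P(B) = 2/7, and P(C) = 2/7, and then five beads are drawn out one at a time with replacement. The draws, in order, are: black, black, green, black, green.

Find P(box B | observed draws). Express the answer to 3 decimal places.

Under each hypothesis, the probability of the observed sequence is: P(data | box A) = (2/11)(2/11)(9/11)(2/11)(9/11) = 0.0040236; P(data | box B) = (1/11)(1/11)(10/11)(1/11)(10/11) = 0.00062092; P(data | box C) = (2/5)(2/5)(3/5)(2/5)(3/5) = 0.02304.
Weighting by the prior gives 3/7 · 0.0040236 = 0.0017244, 2/7 · 0.00062092 = 0.00017741, 2/7 · 0.02304 = 0.0065829; these sum to 0.0084847.
So P(box B | data) = (0.00017741) / (0.0084847) = 0.020909.

0.021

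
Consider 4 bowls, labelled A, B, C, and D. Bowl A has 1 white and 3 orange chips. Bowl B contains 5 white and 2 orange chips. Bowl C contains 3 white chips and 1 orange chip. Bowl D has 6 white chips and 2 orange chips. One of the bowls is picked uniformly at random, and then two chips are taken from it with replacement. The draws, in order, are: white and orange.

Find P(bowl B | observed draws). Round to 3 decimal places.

Compute the likelihood of the observed sequence for each case: P(data | bowl A) = (1/4)(3/4) = 0.1875; P(data | bowl B) = (5/7)(2/7) = 0.20408; P(data | bowl C) = (3/4)(1/4) = 0.1875; P(data | bowl D) = (6/8)(2/8) = 0.1875.
Multiplying each by its prior: 1/4 · 0.1875 = 0.046875, 1/4 · 0.20408 = 0.05102, 1/4 · 0.1875 = 0.046875, 1/4 · 0.1875 = 0.046875; these sum to 0.19165.
Therefore the posterior P(bowl B | data) = (0.05102) / (0.19165) = 0.26622.

0.266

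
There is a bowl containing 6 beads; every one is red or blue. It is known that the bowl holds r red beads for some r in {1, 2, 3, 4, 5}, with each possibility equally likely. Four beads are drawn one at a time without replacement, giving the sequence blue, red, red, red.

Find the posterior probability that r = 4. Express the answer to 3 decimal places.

Under each hypothesis, the probability of the observed sequence is: P(data | r = 1) = (5/6)(1/5)(0/4) = 0; P(data | r = 2) = (4/6)(2/5)(1/4)(0/3) = 0; P(data | r = 3) = (3/6)(3/5)(2/4)(1/3) = 1/20; P(data | r = 4) = (2/6)(4/5)(3/4)(2/3) = 2/15; P(data | r = 5) = (1/6)(5/5)(4/4)(3/3) = 1/6.
Weighting by the prior gives 1/5 · 0 = 0, 1/5 · 0 = 0, 1/5 · 1/20 = 1/100, 1/5 · 2/15 = 2/75, 1/5 · 1/6 = 1/30; these sum to 7/100.
Hence P(r = 4 | data) = (2/75) / (7/100) = 8/21.

0.381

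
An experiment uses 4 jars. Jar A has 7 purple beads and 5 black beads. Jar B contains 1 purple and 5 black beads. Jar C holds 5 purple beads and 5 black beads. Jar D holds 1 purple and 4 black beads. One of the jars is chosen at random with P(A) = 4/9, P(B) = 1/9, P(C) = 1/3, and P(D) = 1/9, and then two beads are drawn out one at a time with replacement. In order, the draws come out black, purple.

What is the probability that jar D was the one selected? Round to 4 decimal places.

Compute the likelihood of the observed sequence for each case: P(data | jar A) = (5/12)(7/12) = 0.24306; P(data | jar B) = (5/6)(1/6) = 0.13889; P(data | jar C) = (5/10)(5/10) = 0.25; P(data | jar D) = (4/5)(1/5) = 0.16.
Weighting by the prior gives 4/9 · 0.24306 = 0.10802, 1/9 · 0.13889 = 0.015432, 1/3 · 0.25 = 0.083333, 1/9 · 0.16 = 0.017778; these sum to 0.22457.
By Bayes' rule, P(jar D | data) = (0.017778) / (0.22457) = 0.079164.

0.0792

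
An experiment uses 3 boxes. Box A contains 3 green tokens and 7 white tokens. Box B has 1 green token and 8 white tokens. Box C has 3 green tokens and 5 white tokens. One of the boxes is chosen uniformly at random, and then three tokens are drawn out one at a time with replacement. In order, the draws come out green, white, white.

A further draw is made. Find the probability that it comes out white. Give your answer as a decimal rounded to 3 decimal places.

The likelihood of the observed sequence under each hypothesis: P(data | box A) = (3/10)(7/10)(7/10) = 0.147; P(data | box B) = (1/9)(8/9)(8/9) = 0.087791; P(data | box C) = (3/8)(5/8)(5/8) = 0.14648.
Weighting by the prior gives 1/3 · 0.147 = 0.049, 1/3 · 0.087791 = 0.029264, 1/3 · 0.14648 = 0.048828; summing to 0.12709.
Normalising, the posterior is P(box A | data) = 0.38555, P(box B | data) = 0.23026, P(box C | data) = 0.3842.
So P(white next | data) = Σ P(white next | H) P(H | data) = (7/10)(0.38555) + (8/9)(0.23026) + (5/8)(0.3842) = 0.71468.

0.715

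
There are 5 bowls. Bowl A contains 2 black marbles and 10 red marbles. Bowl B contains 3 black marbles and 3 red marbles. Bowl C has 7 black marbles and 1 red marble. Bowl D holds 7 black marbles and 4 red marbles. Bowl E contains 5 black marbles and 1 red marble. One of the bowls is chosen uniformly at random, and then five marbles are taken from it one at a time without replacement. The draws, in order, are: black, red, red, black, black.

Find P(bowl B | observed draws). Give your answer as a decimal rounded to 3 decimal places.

0.524

For each hypothesis, P(data | H) works out to: P(data | bowl A) = (2/12)(10/11)(9/10)(1/9)(0/8) = 0; P(data | bowl B) = (3/6)(3/5)(2/4)(2/3)(1/2) = 0.05; P(data | bowl C) = (7/8)(1/7)(0/6) = 0; P(data | bowl D) = (7/11)(4/10)(3/9)(6/8)(5/7) = 0.045455; P(data | bowl E) = (5/6)(1/5)(0/4) = 0.
Weighting by the prior gives 1/5 · 0 = 0, 1/5 · 0.05 = 0.01, 1/5 · 0 = 0, 1/5 · 0.045455 = 0.0090909, 1/5 · 0 = 0; with total 0.019091.
Hence P(bowl B | data) = (0.01) / (0.019091) = 0.52381.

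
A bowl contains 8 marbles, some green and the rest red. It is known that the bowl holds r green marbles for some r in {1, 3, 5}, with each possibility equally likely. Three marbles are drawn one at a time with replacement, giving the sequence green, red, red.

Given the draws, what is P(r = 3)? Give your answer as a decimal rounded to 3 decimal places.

0.444

Under each hypothesis, the probability of the observed sequence is: P(data | r = 1) = (1/8)(7/8)(7/8) = 0.095703; P(data | r = 3) = (3/8)(5/8)(5/8) = 0.14648; P(data | r = 5) = (5/8)(3/8)(3/8) = 0.087891.
The prior-weighted likelihoods are 1/3 · 0.095703 = 0.031901, 1/3 · 0.14648 = 0.048828, 1/3 · 0.087891 = 0.029297; with total 0.11003.
Therefore the posterior P(r = 3 | data) = (0.048828) / (0.11003) = 0.44379.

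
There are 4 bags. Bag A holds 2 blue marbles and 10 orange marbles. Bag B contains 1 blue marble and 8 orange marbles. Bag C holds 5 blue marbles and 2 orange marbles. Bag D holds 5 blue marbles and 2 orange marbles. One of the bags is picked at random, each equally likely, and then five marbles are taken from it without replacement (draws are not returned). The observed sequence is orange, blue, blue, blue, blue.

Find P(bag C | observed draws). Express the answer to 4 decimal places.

0.5000

Under each hypothesis, the probability of the observed sequence is: P(data | bag A) = (10/12)(2/11)(1/10)(0/9) = 0; P(data | bag B) = (8/9)(1/8)(0/7) = 0; P(data | bag C) = (2/7)(5/6)(4/5)(3/4)(2/3) = 2/21; P(data | bag D) = (2/7)(5/6)(4/5)(3/4)(2/3) = 2/21.
The prior-weighted likelihoods are 1/4 · 0 = 0, 1/4 · 0 = 0, 1/4 · 2/21 = 1/42, 1/4 · 2/21 = 1/42; with total 1/21.
Hence P(bag C | data) = (1/42) / (1/21) = 1/2.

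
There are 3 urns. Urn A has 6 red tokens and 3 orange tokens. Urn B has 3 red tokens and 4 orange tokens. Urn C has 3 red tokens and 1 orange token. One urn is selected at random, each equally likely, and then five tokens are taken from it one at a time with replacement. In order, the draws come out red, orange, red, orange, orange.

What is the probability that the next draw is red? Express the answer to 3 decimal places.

Under each hypothesis, the probability of the observed sequence is: P(data | urn A) = (6/9)(3/9)(6/9)(3/9)(3/9) = 0.016461; P(data | urn B) = (3/7)(4/7)(3/7)(4/7)(4/7) = 0.034271; P(data | urn C) = (3/4)(1/4)(3/4)(1/4)(1/4) = 0.0087891.
The prior-weighted likelihoods are 1/3 · 0.016461 = 0.005487, 1/3 · 0.034271 = 0.011424, 1/3 · 0.0087891 = 0.0029297; summing to 0.01984.
Normalising, the posterior is P(urn A | data) = 0.27655, P(urn B | data) = 0.57578, P(urn C | data) = 0.14766.
The predictive probability is P(red next | data) = (2/3)(0.27655) + (3/7)(0.57578) + (3/4)(0.14766) = 0.54188.

0.542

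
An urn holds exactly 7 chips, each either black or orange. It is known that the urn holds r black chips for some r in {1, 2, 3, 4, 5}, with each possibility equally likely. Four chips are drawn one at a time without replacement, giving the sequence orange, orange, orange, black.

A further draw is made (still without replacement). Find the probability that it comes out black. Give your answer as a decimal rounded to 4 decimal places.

0.3333

The likelihood of the observed sequence under each hypothesis: P(data | r = 1) = (6/7)(5/6)(4/5)(1/4) = 1/7; P(data | r = 2) = (5/7)(4/6)(3/5)(2/4) = 1/7; P(data | r = 3) = (4/7)(3/6)(2/5)(3/4) = 3/35; P(data | r = 4) = (3/7)(2/6)(1/5)(4/4) = 1/35; P(data | r = 5) = (2/7)(1/6)(0/5) = 0.
Weighting by the prior gives 1/5 · 1/7 = 1/35, 1/5 · 1/7 = 1/35, 1/5 · 3/35 = 3/175, 1/5 · 1/35 = 1/175, 1/5 · 0 = 0; with total 2/25.
The posterior is then P(r = 1 | data) = 5/14, P(r = 2 | data) = 5/14, P(r = 3 | data) = 3/14, P(r = 4 | data) = 1/14, P(r = 5 | data) = 0.
The predictive probability is P(black next | data) = (0)(5/14) + (1/3)(5/14) + (2/3)(3/14) + (1)(1/14) = 1/3.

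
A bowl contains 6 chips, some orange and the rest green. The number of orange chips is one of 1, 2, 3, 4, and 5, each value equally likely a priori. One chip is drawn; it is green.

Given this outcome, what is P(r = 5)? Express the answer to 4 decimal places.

0.0667

The likelihood of this draw under each hypothesis: P(data | r = 1) = (5/6) = 5/6; P(data | r = 2) = (4/6) = 2/3; P(data | r = 3) = (3/6) = 1/2; P(data | r = 4) = (2/6) = 1/3; P(data | r = 5) = (1/6) = 1/6.
Weighting by the prior gives 1/5 · 5/6 = 1/6, 1/5 · 2/3 = 2/15, 1/5 · 1/2 = 1/10, 1/5 · 1/3 = 1/15, 1/5 · 1/6 = 1/30; summing to 1/2.
So P(r = 5 | data) = (1/30) / (1/2) = 1/15.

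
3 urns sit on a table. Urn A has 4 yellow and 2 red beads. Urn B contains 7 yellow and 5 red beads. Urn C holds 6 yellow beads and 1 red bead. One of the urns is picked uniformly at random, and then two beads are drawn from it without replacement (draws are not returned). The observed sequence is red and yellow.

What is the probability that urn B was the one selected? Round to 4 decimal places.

0.3930

Under each hypothesis, the probability of the observed sequence is: P(data | urn A) = (2/6)(4/5) = 0.26667; P(data | urn B) = (5/12)(7/11) = 0.26515; P(data | urn C) = (1/7)(6/6) = 0.14286.
Multiplying each by its prior: 1/3 · 0.26667 = 0.088889, 1/3 · 0.26515 = 0.088384, 1/3 · 0.14286 = 0.047619; these sum to 0.22489.
Therefore the posterior P(urn B | data) = (0.088384) / (0.22489) = 0.39301.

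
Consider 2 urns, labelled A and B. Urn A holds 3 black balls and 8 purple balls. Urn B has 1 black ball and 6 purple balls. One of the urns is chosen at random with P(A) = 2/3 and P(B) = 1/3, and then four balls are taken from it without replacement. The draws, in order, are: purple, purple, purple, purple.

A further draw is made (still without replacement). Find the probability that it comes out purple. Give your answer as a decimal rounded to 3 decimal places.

For each hypothesis, P(data | H) works out to: P(data | urn A) = (8/11)(7/10)(6/9)(5/8) = 7/33; P(data | urn B) = (6/7)(5/6)(4/5)(3/4) = 3/7.
The prior-weighted likelihoods are 2/3 · 7/33 = 14/99, 1/3 · 3/7 = 1/7; with total 197/693.
Normalising, the posterior is P(urn A | data) = 98/197, P(urn B | data) = 99/197.
So P(purple next | data) = Σ P(purple next | H) P(H | data) = (4/7)(98/197) + (2/3)(99/197) = 122/197.

0.619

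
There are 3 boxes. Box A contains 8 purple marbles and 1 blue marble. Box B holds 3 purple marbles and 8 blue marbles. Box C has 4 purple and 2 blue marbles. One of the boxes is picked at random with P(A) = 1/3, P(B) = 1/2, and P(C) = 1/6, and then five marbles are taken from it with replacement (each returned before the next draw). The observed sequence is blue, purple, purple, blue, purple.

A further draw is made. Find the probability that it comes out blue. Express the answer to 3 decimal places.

The likelihood of the observed sequence under each hypothesis: P(data | box A) = (1/9)(8/9)(8/9)(1/9)(8/9) = 0.0086708; P(data | box B) = (8/11)(3/11)(3/11)(8/11)(3/11) = 0.01073; P(data | box C) = (2/6)(4/6)(4/6)(2/6)(4/6) = 0.032922.
Multiplying each by its prior: 1/3 · 0.0086708 = 0.0028903, 1/2 · 0.01073 = 0.0053648, 1/6 · 0.032922 = 0.005487; these sum to 0.013742.
The posterior is then P(box A | data) = 0.21032, P(box B | data) = 0.39039, P(box C | data) = 0.39929.
So P(blue next | data) = Σ P(blue next | H) P(H | data) = (1/9)(0.21032) + (8/11)(0.39039) + (1/3)(0.39929) = 0.44039.

0.440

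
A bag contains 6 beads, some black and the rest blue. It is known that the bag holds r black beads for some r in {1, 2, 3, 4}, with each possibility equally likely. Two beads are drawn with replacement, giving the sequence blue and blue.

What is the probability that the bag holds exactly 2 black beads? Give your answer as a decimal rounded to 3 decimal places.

0.296

Compute the likelihood of the observed sequence for each case: P(data | r = 1) = (5/6)(5/6) = 25/36; P(data | r = 2) = (4/6)(4/6) = 4/9; P(data | r = 3) = (3/6)(3/6) = 1/4; P(data | r = 4) = (2/6)(2/6) = 1/9.
Weighting by the prior gives 1/4 · 25/36 = 25/144, 1/4 · 4/9 = 1/9, 1/4 · 1/4 = 1/16, 1/4 · 1/9 = 1/36; these sum to 3/8.
So P(r = 2 | data) = (1/9) / (3/8) = 8/27.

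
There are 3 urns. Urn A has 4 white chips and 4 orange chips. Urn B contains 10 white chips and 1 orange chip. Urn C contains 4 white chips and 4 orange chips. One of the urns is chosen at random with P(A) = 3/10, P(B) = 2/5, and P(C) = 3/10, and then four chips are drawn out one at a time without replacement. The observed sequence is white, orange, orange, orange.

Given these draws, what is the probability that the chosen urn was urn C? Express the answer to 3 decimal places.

0.500

Compute the likelihood of the observed sequence for each case: P(data | urn A) = (4/8)(4/7)(3/6)(2/5) = 2/35; P(data | urn B) = (10/11)(1/10)(0/9) = 0; P(data | urn C) = (4/8)(4/7)(3/6)(2/5) = 2/35.
The prior-weighted likelihoods are 3/10 · 2/35 = 3/175, 2/5 · 0 = 0, 3/10 · 2/35 = 3/175; these sum to 6/175.
So P(urn C | data) = (3/175) / (6/175) = 1/2.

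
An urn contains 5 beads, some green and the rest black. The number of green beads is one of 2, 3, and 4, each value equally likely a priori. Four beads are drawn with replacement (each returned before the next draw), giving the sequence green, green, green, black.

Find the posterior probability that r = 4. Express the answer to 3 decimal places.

For each hypothesis, P(data | H) works out to: P(data | r = 2) = (2/5)(2/5)(2/5)(3/5) = 0.0384; P(data | r = 3) = (3/5)(3/5)(3/5)(2/5) = 0.0864; P(data | r = 4) = (4/5)(4/5)(4/5)(1/5) = 0.1024.
Multiplying each by its prior: 1/3 · 0.0384 = 0.0128, 1/3 · 0.0864 = 0.0288, 1/3 · 0.1024 = 0.034133; these sum to 0.075733.
Hence P(r = 4 | data) = (0.034133) / (0.075733) = 0.4507.

0.451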